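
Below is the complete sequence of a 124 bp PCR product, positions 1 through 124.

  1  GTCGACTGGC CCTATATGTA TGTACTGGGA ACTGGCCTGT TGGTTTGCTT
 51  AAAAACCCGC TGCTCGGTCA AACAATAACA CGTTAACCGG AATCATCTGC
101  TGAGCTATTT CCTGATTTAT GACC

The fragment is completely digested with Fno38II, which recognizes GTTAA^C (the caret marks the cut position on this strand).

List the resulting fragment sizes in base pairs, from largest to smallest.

The Fno38II site (GTTAAC) starts at position 82.
Fno38II cuts after base 5 of each site (before the last base), so after position 86.
Linear molecule, 1 cut → 2 fragments:
  1–86 → 86 bp
  87–124 → 38 bp
Sorted largest to smallest: 86, 38 bp.

86, 38 bp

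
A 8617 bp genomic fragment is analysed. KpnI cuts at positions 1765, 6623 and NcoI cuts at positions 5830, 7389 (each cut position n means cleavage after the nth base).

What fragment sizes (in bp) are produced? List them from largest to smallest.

4065, 1765, 1228, 793, 766 bp

Combined cut positions (sorted): 1765, 5830, 6623, 7389.
Linear molecule, 4 cuts → 5 fragments:
  1765 − 0 = 1765 bp
  5830 − 1765 = 4065 bp
  6623 − 5830 = 793 bp
  7389 − 6623 = 766 bp
  8617 − 7389 = 1228 bp
Sorted largest to smallest: 4065, 1765, 1228, 793, 766 bp.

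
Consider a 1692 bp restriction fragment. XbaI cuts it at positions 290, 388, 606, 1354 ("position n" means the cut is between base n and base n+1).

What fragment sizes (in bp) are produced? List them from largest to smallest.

Linear molecule, 4 cuts → 5 fragments:
  290 − 0 = 290 bp
  388 − 290 = 98 bp
  606 − 388 = 218 bp
  1354 − 606 = 748 bp
  1692 − 1354 = 338 bp
Sorted largest to smallest: 748, 338, 290, 218, 98 bp.

748, 338, 290, 218, 98 bp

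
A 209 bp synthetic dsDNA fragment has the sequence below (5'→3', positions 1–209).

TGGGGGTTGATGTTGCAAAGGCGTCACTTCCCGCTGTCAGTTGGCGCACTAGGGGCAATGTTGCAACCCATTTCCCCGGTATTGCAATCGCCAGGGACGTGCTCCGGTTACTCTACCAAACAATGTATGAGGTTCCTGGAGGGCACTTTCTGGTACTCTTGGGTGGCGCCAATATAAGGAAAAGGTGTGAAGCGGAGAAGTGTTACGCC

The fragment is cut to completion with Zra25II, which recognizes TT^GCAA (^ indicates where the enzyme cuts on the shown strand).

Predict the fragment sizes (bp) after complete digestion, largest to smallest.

126, 48, 21, 14 bp

Zra25II sites (TTGCAA) start at positions 13, 61, 82.
Zra25II cuts after base 2 of each site, so after positions 14, 62, 83.
Linear molecule, 3 cuts → 4 fragments:
  1–14 → 14 bp
  15–62 → 48 bp
  63–83 → 21 bp
  84–209 → 126 bp
Sorted largest to smallest: 126, 48, 21, 14 bp.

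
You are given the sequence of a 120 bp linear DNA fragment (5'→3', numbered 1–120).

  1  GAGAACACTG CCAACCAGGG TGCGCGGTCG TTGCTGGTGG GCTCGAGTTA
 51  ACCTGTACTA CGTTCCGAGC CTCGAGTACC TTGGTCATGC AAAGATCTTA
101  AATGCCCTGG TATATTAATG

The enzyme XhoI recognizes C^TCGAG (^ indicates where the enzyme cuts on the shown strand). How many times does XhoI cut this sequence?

CTCGAG occurs starting at positions 42, 71.
XhoI cuts at 2 sites.

2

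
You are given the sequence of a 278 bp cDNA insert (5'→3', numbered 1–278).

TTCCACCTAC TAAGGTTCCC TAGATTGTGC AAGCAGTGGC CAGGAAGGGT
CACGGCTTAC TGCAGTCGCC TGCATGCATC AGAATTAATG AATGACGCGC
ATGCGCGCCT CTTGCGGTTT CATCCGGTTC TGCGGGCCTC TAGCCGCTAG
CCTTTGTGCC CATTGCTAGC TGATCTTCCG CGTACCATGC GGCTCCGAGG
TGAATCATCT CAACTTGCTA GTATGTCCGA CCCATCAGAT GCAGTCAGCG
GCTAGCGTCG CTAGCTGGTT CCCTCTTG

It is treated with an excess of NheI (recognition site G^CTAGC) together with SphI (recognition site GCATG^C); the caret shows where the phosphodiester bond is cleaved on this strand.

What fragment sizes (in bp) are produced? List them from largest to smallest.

86, 76, 43, 27, 19, 18, 9 bp

NheI sites (GCTAGC) start at positions 146, 165, 251, 260.
NheI cuts after the first base of each site, so after positions 146, 165, 251, 260.
SphI sites (GCATGC) start at positions 72, 99.
SphI cuts after base 5 of each site (before the last base), so after positions 76, 103.
Combined cut positions: 76, 103, 146, 165, 251, 260.
Linear molecule, 6 cuts → 7 fragments:
  1–76 → 76 bp
  77–103 → 27 bp
  104–146 → 43 bp
  147–165 → 19 bp
  166–251 → 86 bp
  252–260 → 9 bp
  261–278 → 18 bp
Sorted largest to smallest: 86, 76, 43, 27, 19, 18, 9 bp.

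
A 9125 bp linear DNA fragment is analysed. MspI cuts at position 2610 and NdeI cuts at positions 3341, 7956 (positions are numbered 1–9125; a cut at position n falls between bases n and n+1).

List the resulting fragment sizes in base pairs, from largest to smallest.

4615, 2610, 1169, 731 bp

Combined cut positions (sorted): 2610, 3341, 7956.
Linear molecule, 3 cuts → 4 fragments:
  2610 − 0 = 2610 bp
  3341 − 2610 = 731 bp
  7956 − 3341 = 4615 bp
  9125 − 7956 = 1169 bp
Sorted largest to smallest: 4615, 2610, 1169, 731 bp.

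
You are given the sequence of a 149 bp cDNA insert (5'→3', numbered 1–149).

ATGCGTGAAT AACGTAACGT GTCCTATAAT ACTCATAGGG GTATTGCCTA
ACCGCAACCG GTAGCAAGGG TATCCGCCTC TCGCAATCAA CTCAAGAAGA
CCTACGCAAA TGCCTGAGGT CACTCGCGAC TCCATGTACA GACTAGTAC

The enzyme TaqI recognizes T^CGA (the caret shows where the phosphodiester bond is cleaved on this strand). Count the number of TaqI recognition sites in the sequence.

No occurrence of TCGA is present in the sequence.
TaqI does not cut: 0 sites.

0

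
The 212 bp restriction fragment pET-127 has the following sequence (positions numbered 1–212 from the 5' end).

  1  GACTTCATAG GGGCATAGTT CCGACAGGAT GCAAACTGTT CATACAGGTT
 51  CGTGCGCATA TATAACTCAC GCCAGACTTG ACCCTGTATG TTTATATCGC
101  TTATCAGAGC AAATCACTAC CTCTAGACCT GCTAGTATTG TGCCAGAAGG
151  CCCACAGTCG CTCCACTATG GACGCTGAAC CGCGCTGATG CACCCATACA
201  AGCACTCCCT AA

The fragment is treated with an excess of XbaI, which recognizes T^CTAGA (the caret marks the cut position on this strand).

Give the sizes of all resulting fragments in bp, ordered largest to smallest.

The XbaI site (TCTAGA) starts at position 122.
XbaI cuts after the first base of each site, so after position 122.
Linear molecule, 1 cut → 2 fragments:
  1–122 → 122 bp
  123–212 → 90 bp
Sorted largest to smallest: 122, 90 bp.

122, 90 bp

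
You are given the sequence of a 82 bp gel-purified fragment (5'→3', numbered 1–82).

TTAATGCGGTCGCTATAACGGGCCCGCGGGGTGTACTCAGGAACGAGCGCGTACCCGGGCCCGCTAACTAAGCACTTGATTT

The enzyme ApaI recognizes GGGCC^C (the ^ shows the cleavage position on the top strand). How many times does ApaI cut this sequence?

2

GGGCCC occurs starting at positions 20, 57.
ApaI cuts at 2 sites.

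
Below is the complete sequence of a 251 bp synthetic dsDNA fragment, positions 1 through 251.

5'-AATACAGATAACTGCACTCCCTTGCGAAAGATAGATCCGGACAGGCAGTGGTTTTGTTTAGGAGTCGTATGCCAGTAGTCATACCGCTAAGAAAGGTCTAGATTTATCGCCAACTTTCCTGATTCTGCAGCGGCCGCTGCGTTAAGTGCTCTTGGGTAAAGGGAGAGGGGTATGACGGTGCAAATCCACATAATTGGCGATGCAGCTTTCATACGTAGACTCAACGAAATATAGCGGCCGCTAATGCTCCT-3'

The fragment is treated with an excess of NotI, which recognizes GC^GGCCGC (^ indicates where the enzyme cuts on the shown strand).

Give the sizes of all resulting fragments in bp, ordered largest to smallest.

131, 104, 16 bp

NotI sites (GCGGCCGC) start at positions 130, 234.
NotI cuts after base 2 of each site, so after positions 131, 235.
Linear molecule, 2 cuts → 3 fragments:
  1–131 → 131 bp
  132–235 → 104 bp
  236–251 → 16 bp
Sorted largest to smallest: 131, 104, 16 bp.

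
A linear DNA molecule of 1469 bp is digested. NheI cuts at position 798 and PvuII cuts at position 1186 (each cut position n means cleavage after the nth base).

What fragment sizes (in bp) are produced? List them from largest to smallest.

Combined cut positions (sorted): 798, 1186.
Linear molecule, 2 cuts → 3 fragments:
  798 − 0 = 798 bp
  1186 − 798 = 388 bp
  1469 − 1186 = 283 bp
Sorted largest to smallest: 798, 388, 283 bp.

798, 388, 283 bp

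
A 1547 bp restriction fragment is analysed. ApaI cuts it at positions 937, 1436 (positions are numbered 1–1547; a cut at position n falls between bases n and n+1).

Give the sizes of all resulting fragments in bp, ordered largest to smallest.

Linear molecule, 2 cuts → 3 fragments:
  937 − 0 = 937 bp
  1436 − 937 = 499 bp
  1547 − 1436 = 111 bp
Sorted largest to smallest: 937, 499, 111 bp.

937, 499, 111 bp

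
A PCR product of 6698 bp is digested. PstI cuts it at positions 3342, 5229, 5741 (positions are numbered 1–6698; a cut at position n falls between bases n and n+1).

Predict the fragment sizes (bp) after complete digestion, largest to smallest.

Linear molecule, 3 cuts → 4 fragments:
  3342 − 0 = 3342 bp
  5229 − 3342 = 1887 bp
  5741 − 5229 = 512 bp
  6698 − 5741 = 957 bp
Sorted largest to smallest: 3342, 1887, 957, 512 bp.

3342, 1887, 957, 512 bp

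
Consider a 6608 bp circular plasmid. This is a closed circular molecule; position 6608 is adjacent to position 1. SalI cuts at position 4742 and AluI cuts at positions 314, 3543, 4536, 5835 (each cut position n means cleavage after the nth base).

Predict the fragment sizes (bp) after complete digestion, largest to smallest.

3229, 1093, 1087, 993, 206 bp

Combined cut positions (sorted): 314, 3543, 4536, 4742, 5835.
Circular molecule, 5 cuts → 5 fragments:
  3543 − 314 = 3229 bp
  4536 − 3543 = 993 bp
  4742 − 4536 = 206 bp
  5835 − 4742 = 1093 bp
  wrap: 6608 − 5835 + 314 = 1087 bp
Sorted largest to smallest: 3229, 1093, 1087, 993, 206 bp.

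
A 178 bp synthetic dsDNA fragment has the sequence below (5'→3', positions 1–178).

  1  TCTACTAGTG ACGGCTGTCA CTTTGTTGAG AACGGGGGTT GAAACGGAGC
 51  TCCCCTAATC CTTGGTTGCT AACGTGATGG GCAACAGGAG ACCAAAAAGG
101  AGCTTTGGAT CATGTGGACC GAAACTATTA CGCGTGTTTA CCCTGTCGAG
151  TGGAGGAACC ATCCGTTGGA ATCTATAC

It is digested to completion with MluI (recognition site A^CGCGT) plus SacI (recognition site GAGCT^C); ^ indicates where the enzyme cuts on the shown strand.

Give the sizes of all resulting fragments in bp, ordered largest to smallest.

79, 51, 48 bp

The MluI site (ACGCGT) starts at position 130.
MluI cuts after the first base of each site, so after position 130.
The SacI site (GAGCTC) starts at position 47.
SacI cuts after base 5 of each site (before the last base), so after position 51.
Combined cut positions: 51, 130.
Linear molecule, 2 cuts → 3 fragments:
  1–51 → 51 bp
  52–130 → 79 bp
  131–178 → 48 bp
Sorted largest to smallest: 79, 51, 48 bp.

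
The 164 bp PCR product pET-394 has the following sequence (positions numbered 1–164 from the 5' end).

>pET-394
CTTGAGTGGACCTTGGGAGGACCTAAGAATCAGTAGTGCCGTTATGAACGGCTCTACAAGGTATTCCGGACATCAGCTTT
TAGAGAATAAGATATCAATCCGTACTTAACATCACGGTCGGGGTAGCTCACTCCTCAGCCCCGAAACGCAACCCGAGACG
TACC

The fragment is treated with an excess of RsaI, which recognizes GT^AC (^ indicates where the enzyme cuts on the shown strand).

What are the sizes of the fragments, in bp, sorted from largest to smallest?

RsaI sites (GTAC) start at positions 102, 160.
RsaI cuts after base 2 of each site, so after positions 103, 161.
Linear molecule, 2 cuts → 3 fragments:
  1–103 → 103 bp
  104–161 → 58 bp
  162–164 → 3 bp
Sorted largest to smallest: 103, 58, 3 bp.

103, 58, 3 bp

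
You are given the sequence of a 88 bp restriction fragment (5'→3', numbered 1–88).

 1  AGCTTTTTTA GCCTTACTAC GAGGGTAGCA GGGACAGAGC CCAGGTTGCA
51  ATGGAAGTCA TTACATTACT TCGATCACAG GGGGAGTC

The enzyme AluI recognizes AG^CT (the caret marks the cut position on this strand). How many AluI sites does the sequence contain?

AGCT occurs starting at position 1.
AluI cuts at 1 site.

1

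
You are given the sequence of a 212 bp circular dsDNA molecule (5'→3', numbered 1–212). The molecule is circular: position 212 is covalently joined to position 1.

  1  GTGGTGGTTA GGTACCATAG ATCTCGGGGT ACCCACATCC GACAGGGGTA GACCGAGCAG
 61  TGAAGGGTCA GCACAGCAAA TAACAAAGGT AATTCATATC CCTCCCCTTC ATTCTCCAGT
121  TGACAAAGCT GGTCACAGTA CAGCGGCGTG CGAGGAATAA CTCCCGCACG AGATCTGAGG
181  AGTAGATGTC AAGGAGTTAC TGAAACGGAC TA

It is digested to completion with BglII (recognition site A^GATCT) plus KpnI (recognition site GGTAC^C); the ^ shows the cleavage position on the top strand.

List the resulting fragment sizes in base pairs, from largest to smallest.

139, 56, 13, 4 bp

BglII sites (AGATCT) start at positions 19, 171.
BglII cuts after the first base of each site, so after positions 19, 171.
KpnI sites (GGTACC) start at positions 11, 28.
KpnI cuts after base 5 of each site (before the last base), so after positions 15, 32.
Combined cut positions: 15, 19, 32, 171.
Circular molecule, 4 cuts → 4 fragments:
  16–19 → 4 bp
  20–32 → 13 bp
  33–171 → 139 bp
  172–212 then 1–15 → 41 + 15 = 56 bp
Sorted largest to smallest: 139, 56, 13, 4 bp.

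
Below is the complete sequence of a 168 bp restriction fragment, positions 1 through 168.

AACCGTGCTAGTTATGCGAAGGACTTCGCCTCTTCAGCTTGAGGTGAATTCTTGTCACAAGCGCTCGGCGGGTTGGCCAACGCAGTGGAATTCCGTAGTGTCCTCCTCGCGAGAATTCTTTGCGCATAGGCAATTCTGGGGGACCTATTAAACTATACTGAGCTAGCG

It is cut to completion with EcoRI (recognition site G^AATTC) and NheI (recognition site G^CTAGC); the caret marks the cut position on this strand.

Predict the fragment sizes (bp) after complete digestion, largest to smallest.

EcoRI sites (GAATTC) start at positions 46, 88, 113.
EcoRI cuts after the first base of each site, so after positions 46, 88, 113.
The NheI site (GCTAGC) starts at position 162.
NheI cuts after the first base of each site, so after position 162.
Combined cut positions: 46, 88, 113, 162.
Linear molecule, 4 cuts → 5 fragments:
  1–46 → 46 bp
  47–88 → 42 bp
  89–113 → 25 bp
  114–162 → 49 bp
  163–168 → 6 bp
Sorted largest to smallest: 49, 46, 42, 25, 6 bp.

49, 46, 42, 25, 6 bp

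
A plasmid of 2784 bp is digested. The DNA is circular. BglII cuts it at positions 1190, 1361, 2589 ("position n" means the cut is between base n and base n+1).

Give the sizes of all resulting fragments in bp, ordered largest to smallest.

Circular molecule, 3 cuts → 3 fragments:
  1361 − 1190 = 171 bp
  2589 − 1361 = 1228 bp
  wrap: 2784 − 2589 + 1190 = 1385 bp
Sorted largest to smallest: 1385, 1228, 171 bp.

1385, 1228, 171 bp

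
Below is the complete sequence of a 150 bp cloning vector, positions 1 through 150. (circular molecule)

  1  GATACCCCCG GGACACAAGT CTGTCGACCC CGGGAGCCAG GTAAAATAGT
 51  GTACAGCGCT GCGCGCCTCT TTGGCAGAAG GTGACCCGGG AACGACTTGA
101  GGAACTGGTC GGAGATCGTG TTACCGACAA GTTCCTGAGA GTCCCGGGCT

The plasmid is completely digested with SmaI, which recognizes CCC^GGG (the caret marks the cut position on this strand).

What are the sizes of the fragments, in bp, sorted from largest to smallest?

58, 56, 22, 14 bp

SmaI sites (CCCGGG) start at positions 7, 29, 85, 143.
SmaI cuts after base 3 of each site, so after positions 9, 31, 87, 145.
Circular molecule, 4 cuts → 4 fragments:
  10–31 → 22 bp
  32–87 → 56 bp
  88–145 → 58 bp
  146–150 then 1–9 → 5 + 9 = 14 bp
Sorted largest to smallest: 58, 56, 22, 14 bp.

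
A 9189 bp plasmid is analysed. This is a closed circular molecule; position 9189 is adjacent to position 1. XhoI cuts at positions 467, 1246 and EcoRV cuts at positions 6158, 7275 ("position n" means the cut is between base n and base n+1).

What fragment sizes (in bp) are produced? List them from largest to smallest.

Combined cut positions (sorted): 467, 1246, 6158, 7275.
Circular molecule, 4 cuts → 4 fragments:
  1246 − 467 = 779 bp
  6158 − 1246 = 4912 bp
  7275 − 6158 = 1117 bp
  wrap: 9189 − 7275 + 467 = 2381 bp
Sorted largest to smallest: 4912, 2381, 1117, 779 bp.

4912, 2381, 1117, 779 bp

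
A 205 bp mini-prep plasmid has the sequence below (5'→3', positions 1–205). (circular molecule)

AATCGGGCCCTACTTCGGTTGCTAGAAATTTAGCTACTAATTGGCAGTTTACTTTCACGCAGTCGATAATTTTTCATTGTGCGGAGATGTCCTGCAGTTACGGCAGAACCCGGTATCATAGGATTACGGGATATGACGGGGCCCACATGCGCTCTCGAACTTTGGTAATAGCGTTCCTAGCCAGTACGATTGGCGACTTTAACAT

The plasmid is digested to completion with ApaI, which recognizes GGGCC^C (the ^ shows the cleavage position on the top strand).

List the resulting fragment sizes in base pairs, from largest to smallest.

134, 71 bp

ApaI sites (GGGCCC) start at positions 5, 139.
ApaI cuts after base 5 of each site (before the last base), so after positions 9, 143.
Circular molecule, 2 cuts → 2 fragments:
  10–143 → 134 bp
  144–205 then 1–9 → 62 + 9 = 71 bp
Sorted largest to smallest: 134, 71 bp.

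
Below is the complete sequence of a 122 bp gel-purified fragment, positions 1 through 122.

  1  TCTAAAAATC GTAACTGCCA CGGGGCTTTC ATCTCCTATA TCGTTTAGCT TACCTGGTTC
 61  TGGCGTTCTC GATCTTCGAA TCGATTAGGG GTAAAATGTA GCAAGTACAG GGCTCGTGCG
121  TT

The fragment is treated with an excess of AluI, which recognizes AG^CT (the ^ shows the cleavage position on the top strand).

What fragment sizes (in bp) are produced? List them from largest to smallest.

The AluI site (AGCT) starts at position 47.
AluI cuts after base 2 of each site, so after position 48.
Linear molecule, 1 cut → 2 fragments:
  1–48 → 48 bp
  49–122 → 74 bp
Sorted largest to smallest: 74, 48 bp.

74, 48 bp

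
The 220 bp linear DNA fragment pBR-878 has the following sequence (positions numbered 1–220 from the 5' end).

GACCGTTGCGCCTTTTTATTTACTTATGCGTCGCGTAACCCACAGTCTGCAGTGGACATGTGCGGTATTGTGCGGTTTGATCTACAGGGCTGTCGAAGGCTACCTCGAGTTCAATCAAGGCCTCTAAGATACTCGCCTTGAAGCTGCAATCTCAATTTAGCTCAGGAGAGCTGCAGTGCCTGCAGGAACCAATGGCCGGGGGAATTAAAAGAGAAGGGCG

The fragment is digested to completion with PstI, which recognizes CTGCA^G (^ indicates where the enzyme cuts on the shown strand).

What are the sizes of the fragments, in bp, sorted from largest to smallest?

124, 51, 36, 9 bp

PstI sites (CTGCAG) start at positions 47, 171, 180.
PstI cuts after base 5 of each site (before the last base), so after positions 51, 175, 184.
Linear molecule, 3 cuts → 4 fragments:
  1–51 → 51 bp
  52–175 → 124 bp
  176–184 → 9 bp
  185–220 → 36 bp
Sorted largest to smallest: 124, 51, 36, 9 bp.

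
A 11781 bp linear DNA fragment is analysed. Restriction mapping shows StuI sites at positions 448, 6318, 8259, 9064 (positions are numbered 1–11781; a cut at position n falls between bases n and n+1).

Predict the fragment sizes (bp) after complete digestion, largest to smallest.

Linear molecule, 4 cuts → 5 fragments:
  448 − 0 = 448 bp
  6318 − 448 = 5870 bp
  8259 − 6318 = 1941 bp
  9064 − 8259 = 805 bp
  11781 − 9064 = 2717 bp
Sorted largest to smallest: 5870, 2717, 1941, 805, 448 bp.

5870, 2717, 1941, 805, 448 bp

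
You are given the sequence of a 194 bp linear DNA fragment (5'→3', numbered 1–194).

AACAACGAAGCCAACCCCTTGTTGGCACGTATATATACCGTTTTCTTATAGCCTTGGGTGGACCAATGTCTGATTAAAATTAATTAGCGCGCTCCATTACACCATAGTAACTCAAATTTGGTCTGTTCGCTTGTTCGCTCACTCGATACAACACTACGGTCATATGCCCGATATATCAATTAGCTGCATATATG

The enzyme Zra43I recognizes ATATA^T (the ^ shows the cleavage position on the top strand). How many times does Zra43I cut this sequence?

3

ATATAT occurs starting at positions 31, 171, 188.
Zra43I cuts at 3 sites.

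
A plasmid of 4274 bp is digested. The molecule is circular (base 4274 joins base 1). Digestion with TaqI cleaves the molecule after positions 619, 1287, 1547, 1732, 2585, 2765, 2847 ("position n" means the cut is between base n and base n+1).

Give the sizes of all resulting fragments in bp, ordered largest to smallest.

2046, 853, 668, 260, 185, 180, 82 bp

Circular molecule, 7 cuts → 7 fragments:
  1287 − 619 = 668 bp
  1547 − 1287 = 260 bp
  1732 − 1547 = 185 bp
  2585 − 1732 = 853 bp
  2765 − 2585 = 180 bp
  2847 − 2765 = 82 bp
  wrap: 4274 − 2847 + 619 = 2046 bp
Sorted largest to smallest: 2046, 853, 668, 260, 185, 180, 82 bp.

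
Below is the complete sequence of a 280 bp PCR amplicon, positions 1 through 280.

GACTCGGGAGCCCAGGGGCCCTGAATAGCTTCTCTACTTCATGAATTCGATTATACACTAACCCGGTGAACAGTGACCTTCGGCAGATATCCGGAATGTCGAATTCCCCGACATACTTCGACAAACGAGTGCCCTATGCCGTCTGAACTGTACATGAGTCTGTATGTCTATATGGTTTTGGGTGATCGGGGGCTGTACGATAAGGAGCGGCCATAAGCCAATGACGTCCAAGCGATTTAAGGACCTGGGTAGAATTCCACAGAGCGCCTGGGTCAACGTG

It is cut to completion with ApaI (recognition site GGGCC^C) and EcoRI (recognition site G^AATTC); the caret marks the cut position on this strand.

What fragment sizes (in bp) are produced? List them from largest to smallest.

151, 58, 28, 23, 20 bp

The ApaI site (GGGCCC) starts at position 16.
ApaI cuts after base 5 of each site (before the last base), so after position 20.
EcoRI sites (GAATTC) start at positions 43, 101, 252.
EcoRI cuts after the first base of each site, so after positions 43, 101, 252.
Combined cut positions: 20, 43, 101, 252.
Linear molecule, 4 cuts → 5 fragments:
  1–20 → 20 bp
  21–43 → 23 bp
  44–101 → 58 bp
  102–252 → 151 bp
  253–280 → 28 bp
Sorted largest to smallest: 151, 58, 28, 23, 20 bp.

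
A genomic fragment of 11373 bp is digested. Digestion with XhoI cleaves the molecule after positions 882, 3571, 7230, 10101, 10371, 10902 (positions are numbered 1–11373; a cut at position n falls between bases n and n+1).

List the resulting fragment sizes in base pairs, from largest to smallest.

3659, 2871, 2689, 882, 531, 471, 270 bp

Linear molecule, 6 cuts → 7 fragments:
  882 − 0 = 882 bp
  3571 − 882 = 2689 bp
  7230 − 3571 = 3659 bp
  10101 − 7230 = 2871 bp
  10371 − 10101 = 270 bp
  10902 − 10371 = 531 bp
  11373 − 10902 = 471 bp
Sorted largest to smallest: 3659, 2871, 2689, 882, 531, 471, 270 bp.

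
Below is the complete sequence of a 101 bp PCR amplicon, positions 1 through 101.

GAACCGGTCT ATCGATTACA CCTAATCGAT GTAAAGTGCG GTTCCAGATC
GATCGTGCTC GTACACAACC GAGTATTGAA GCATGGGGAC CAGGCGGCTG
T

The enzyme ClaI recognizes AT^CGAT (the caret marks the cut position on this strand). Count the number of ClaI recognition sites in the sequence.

3

ATCGAT occurs starting at positions 11, 25, 48.
ClaI cuts at 3 sites.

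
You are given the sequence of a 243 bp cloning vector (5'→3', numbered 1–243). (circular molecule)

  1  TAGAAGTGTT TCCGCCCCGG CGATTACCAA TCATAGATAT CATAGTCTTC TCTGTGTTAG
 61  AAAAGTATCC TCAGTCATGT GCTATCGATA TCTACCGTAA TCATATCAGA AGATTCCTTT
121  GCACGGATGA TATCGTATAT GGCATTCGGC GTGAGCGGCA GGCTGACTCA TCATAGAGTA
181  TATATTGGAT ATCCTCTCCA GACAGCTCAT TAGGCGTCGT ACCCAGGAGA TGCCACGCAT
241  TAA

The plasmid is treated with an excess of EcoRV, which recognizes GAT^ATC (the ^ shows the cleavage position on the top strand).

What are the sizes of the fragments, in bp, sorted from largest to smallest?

91, 59, 51, 42 bp

EcoRV sites (GATATC) start at positions 36, 87, 129, 188.
EcoRV cuts after base 3 of each site, so after positions 38, 89, 131, 190.
Circular molecule, 4 cuts → 4 fragments:
  39–89 → 51 bp
  90–131 → 42 bp
  132–190 → 59 bp
  191–243 then 1–38 → 53 + 38 = 91 bp
Sorted largest to smallest: 91, 59, 51, 42 bp.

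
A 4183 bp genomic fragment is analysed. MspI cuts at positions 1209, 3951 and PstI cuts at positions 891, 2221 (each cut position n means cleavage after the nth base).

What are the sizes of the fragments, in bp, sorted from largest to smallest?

Combined cut positions (sorted): 891, 1209, 2221, 3951.
Linear molecule, 4 cuts → 5 fragments:
  891 − 0 = 891 bp
  1209 − 891 = 318 bp
  2221 − 1209 = 1012 bp
  3951 − 2221 = 1730 bp
  4183 − 3951 = 232 bp
Sorted largest to smallest: 1730, 1012, 891, 318, 232 bp.

1730, 1012, 891, 318, 232 bp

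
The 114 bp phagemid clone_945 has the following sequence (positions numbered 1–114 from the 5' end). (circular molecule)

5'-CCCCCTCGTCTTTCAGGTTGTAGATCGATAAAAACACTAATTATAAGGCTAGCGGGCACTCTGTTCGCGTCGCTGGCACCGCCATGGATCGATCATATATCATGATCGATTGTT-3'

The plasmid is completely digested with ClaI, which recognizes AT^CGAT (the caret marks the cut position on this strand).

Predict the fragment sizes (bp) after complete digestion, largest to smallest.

ClaI sites (ATCGAT) start at positions 24, 88, 105.
ClaI cuts after base 2 of each site, so after positions 25, 89, 106.
Circular molecule, 3 cuts → 3 fragments:
  26–89 → 64 bp
  90–106 → 17 bp
  107–114 then 1–25 → 8 + 25 = 33 bp
Sorted largest to smallest: 64, 33, 17 bp.

64, 33, 17 bp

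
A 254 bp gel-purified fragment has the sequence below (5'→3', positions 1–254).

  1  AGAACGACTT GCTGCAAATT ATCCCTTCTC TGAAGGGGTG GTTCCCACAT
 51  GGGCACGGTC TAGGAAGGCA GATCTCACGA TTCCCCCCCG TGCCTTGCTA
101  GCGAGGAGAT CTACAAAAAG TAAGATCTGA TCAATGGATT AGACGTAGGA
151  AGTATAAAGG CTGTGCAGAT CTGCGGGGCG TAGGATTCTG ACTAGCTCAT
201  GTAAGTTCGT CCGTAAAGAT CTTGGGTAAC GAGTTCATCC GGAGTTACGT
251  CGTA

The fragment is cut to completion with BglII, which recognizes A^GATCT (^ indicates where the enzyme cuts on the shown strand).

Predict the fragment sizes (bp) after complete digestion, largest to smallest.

BglII sites (AGATCT) start at positions 70, 107, 123, 167, 217.
BglII cuts after the first base of each site, so after positions 70, 107, 123, 167, 217.
Linear molecule, 5 cuts → 6 fragments:
  1–70 → 70 bp
  71–107 → 37 bp
  108–123 → 16 bp
  124–167 → 44 bp
  168–217 → 50 bp
  218–254 → 37 bp
Sorted largest to smallest: 70, 50, 44, 37, 37, 16 bp.

70, 50, 44, 37, 37, 16 bp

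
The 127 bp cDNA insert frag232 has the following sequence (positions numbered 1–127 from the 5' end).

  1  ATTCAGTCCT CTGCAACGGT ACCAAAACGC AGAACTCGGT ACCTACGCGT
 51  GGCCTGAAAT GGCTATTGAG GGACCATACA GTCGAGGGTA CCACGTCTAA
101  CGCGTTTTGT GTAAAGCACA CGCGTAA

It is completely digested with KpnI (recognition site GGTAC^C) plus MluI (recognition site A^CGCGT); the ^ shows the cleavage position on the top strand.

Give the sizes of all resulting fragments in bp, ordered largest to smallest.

KpnI sites (GGTACC) start at positions 18, 38, 87.
KpnI cuts after base 5 of each site (before the last base), so after positions 22, 42, 91.
MluI sites (ACGCGT) start at positions 45, 100, 120.
MluI cuts after the first base of each site, so after positions 45, 100, 120.
Combined cut positions: 22, 42, 45, 91, 100, 120.
Linear molecule, 6 cuts → 7 fragments:
  1–22 → 22 bp
  23–42 → 20 bp
  43–45 → 3 bp
  46–91 → 46 bp
  92–100 → 9 bp
  101–120 → 20 bp
  121–127 → 7 bp
Sorted largest to smallest: 46, 22, 20, 20, 9, 7, 3 bp.

46, 22, 20, 20, 9, 7, 3 bp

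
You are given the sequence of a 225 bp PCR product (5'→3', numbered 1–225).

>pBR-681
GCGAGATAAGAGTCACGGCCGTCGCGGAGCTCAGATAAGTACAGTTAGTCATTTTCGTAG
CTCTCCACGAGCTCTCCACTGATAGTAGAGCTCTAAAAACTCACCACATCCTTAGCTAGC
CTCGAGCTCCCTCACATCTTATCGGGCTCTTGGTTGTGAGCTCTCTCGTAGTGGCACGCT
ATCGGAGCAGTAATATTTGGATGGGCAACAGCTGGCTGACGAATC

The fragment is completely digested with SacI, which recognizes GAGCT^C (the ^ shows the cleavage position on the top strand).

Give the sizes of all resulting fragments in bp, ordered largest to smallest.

SacI sites (GAGCTC) start at positions 27, 69, 88, 124, 158.
SacI cuts after base 5 of each site (before the last base), so after positions 31, 73, 92, 128, 162.
Linear molecule, 5 cuts → 6 fragments:
  1–31 → 31 bp
  32–73 → 42 bp
  74–92 → 19 bp
  93–128 → 36 bp
  129–162 → 34 bp
  163–225 → 63 bp
Sorted largest to smallest: 63, 42, 36, 34, 31, 19 bp.

63, 42, 36, 34, 31, 19 bp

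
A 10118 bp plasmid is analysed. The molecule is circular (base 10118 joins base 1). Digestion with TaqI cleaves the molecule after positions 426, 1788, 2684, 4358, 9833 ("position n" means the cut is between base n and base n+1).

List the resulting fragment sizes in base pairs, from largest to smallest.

Circular molecule, 5 cuts → 5 fragments:
  1788 − 426 = 1362 bp
  2684 − 1788 = 896 bp
  4358 − 2684 = 1674 bp
  9833 − 4358 = 5475 bp
  wrap: 10118 − 9833 + 426 = 711 bp
Sorted largest to smallest: 5475, 1674, 1362, 896, 711 bp.

5475, 1674, 1362, 896, 711 bp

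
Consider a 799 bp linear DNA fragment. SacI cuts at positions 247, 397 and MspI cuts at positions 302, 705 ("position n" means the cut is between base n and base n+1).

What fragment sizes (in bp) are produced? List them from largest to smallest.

Combined cut positions (sorted): 247, 302, 397, 705.
Linear molecule, 4 cuts → 5 fragments:
  247 − 0 = 247 bp
  302 − 247 = 55 bp
  397 − 302 = 95 bp
  705 − 397 = 308 bp
  799 − 705 = 94 bp
Sorted largest to smallest: 308, 247, 95, 94, 55 bp.

308, 247, 95, 94, 55 bp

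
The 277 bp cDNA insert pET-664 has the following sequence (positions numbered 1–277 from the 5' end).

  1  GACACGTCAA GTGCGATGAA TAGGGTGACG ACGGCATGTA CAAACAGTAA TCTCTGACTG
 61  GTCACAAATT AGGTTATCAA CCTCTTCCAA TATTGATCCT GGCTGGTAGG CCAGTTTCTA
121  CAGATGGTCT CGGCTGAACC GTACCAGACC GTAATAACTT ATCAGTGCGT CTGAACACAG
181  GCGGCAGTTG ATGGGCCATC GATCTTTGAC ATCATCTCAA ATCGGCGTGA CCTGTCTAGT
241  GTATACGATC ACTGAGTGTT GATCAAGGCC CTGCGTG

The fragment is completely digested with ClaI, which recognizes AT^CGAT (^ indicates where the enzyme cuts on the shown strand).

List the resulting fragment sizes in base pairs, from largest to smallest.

The ClaI site (ATCGAT) starts at position 198.
ClaI cuts after base 2 of each site, so after position 199.
Linear molecule, 1 cut → 2 fragments:
  1–199 → 199 bp
  200–277 → 78 bp
Sorted largest to smallest: 199, 78 bp.

199, 78 bp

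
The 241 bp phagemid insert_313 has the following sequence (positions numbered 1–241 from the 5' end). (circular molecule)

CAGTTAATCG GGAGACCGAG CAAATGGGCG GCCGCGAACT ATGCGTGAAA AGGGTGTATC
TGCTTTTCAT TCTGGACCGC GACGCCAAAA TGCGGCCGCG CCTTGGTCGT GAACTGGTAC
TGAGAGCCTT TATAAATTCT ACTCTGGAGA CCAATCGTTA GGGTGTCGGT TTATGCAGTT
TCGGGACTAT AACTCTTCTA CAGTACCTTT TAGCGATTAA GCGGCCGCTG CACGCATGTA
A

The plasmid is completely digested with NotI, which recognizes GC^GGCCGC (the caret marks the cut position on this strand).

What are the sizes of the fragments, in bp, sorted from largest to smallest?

NotI sites (GCGGCCGC) start at positions 28, 92, 221.
NotI cuts after base 2 of each site, so after positions 29, 93, 222.
Circular molecule, 3 cuts → 3 fragments:
  30–93 → 64 bp
  94–222 → 129 bp
  223–241 then 1–29 → 19 + 29 = 48 bp
Sorted largest to smallest: 129, 64, 48 bp.

129, 64, 48 bp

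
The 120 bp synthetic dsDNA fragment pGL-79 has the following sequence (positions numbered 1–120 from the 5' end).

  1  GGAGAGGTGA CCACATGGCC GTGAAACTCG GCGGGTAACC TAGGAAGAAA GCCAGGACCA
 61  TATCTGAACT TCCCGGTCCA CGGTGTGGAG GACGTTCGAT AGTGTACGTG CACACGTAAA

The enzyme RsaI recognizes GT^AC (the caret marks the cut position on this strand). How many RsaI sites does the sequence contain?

GTAC occurs starting at position 104.
RsaI cuts at 1 site.

1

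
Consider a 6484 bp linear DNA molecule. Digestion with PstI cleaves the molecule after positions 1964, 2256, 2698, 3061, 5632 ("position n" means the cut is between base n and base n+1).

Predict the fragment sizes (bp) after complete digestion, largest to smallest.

Linear molecule, 5 cuts → 6 fragments:
  1964 − 0 = 1964 bp
  2256 − 1964 = 292 bp
  2698 − 2256 = 442 bp
  3061 − 2698 = 363 bp
  5632 − 3061 = 2571 bp
  6484 − 5632 = 852 bp
Sorted largest to smallest: 2571, 1964, 852, 442, 363, 292 bp.

2571, 1964, 852, 442, 363, 292 bp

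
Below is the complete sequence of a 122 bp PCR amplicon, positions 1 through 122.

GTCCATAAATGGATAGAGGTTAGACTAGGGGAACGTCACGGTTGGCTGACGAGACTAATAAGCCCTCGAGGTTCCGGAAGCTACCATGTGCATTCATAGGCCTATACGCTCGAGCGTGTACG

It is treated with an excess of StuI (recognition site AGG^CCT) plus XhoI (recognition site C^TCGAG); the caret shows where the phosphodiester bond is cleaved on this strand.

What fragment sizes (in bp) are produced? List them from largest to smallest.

65, 35, 13, 9 bp

The StuI site (AGGCCT) starts at position 98.
StuI cuts after base 3 of each site, so after position 100.
XhoI sites (CTCGAG) start at positions 65, 109.
XhoI cuts after the first base of each site, so after positions 65, 109.
Combined cut positions: 65, 100, 109.
Linear molecule, 3 cuts → 4 fragments:
  1–65 → 65 bp
  66–100 → 35 bp
  101–109 → 9 bp
  110–122 → 13 bp
Sorted largest to smallest: 65, 35, 13, 9 bp.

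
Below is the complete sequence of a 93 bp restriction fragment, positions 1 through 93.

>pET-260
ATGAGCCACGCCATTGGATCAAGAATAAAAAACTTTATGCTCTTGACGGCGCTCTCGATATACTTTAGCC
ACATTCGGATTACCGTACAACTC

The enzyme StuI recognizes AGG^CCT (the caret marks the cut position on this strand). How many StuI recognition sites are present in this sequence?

0

No occurrence of AGGCCT is present in the sequence.
StuI does not cut: 0 sites.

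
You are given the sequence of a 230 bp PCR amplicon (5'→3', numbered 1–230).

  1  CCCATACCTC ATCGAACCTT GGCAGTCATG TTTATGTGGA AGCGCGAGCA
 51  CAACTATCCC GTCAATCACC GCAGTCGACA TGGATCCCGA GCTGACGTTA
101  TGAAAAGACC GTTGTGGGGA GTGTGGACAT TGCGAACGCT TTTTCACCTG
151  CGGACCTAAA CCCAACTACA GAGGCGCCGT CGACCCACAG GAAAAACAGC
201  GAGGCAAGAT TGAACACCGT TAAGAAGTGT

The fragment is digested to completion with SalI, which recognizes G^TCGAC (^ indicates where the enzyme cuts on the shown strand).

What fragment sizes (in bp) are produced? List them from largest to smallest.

SalI sites (GTCGAC) start at positions 74, 179.
SalI cuts after the first base of each site, so after positions 74, 179.
Linear molecule, 2 cuts → 3 fragments:
  1–74 → 74 bp
  75–179 → 105 bp
  180–230 → 51 bp
Sorted largest to smallest: 105, 74, 51 bp.

105, 74, 51 bp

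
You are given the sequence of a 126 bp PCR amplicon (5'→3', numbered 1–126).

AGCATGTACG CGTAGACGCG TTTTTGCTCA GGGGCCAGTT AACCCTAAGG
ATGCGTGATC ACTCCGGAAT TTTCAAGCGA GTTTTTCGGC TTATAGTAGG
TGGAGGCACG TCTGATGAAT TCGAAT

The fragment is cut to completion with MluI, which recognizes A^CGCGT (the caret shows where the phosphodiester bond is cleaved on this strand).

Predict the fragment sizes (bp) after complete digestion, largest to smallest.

110, 8, 8 bp

MluI sites (ACGCGT) start at positions 8, 16.
MluI cuts after the first base of each site, so after positions 8, 16.
Linear molecule, 2 cuts → 3 fragments:
  1–8 → 8 bp
  9–16 → 8 bp
  17–126 → 110 bp
Sorted largest to smallest: 110, 8, 8 bp.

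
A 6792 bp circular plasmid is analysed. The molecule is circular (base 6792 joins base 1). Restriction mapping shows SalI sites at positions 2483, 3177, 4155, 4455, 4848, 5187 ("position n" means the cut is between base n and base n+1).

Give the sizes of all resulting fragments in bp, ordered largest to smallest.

4088, 978, 694, 393, 339, 300 bp

Circular molecule, 6 cuts → 6 fragments:
  3177 − 2483 = 694 bp
  4155 − 3177 = 978 bp
  4455 − 4155 = 300 bp
  4848 − 4455 = 393 bp
  5187 − 4848 = 339 bp
  wrap: 6792 − 5187 + 2483 = 4088 bp
Sorted largest to smallest: 4088, 978, 694, 393, 339, 300 bp.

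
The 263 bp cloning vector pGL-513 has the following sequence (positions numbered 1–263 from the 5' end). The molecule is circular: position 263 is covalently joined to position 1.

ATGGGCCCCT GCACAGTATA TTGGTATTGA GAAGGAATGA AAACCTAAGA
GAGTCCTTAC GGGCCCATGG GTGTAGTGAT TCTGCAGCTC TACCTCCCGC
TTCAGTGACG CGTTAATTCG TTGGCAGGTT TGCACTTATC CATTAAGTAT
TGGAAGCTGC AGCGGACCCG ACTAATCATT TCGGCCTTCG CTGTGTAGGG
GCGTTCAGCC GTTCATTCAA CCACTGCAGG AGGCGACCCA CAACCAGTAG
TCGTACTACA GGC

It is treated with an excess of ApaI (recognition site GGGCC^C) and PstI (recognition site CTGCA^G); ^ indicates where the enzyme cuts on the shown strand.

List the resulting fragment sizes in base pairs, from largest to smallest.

75, 67, 58, 42, 21 bp

ApaI sites (GGGCCC) start at positions 3, 61.
ApaI cuts after base 5 of each site (before the last base), so after positions 7, 65.
PstI sites (CTGCAG) start at positions 82, 157, 224.
PstI cuts after base 5 of each site (before the last base), so after positions 86, 161, 228.
Combined cut positions: 7, 65, 86, 161, 228.
Circular molecule, 5 cuts → 5 fragments:
  8–65 → 58 bp
  66–86 → 21 bp
  87–161 → 75 bp
  162–228 → 67 bp
  229–263 then 1–7 → 35 + 7 = 42 bp
Sorted largest to smallest: 75, 67, 58, 42, 21 bp.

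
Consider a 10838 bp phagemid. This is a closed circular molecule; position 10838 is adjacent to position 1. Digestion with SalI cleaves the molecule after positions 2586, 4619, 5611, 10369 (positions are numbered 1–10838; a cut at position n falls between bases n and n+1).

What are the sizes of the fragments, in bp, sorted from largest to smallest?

4758, 3055, 2033, 992 bp

Circular molecule, 4 cuts → 4 fragments:
  4619 − 2586 = 2033 bp
  5611 − 4619 = 992 bp
  10369 − 5611 = 4758 bp
  wrap: 10838 − 10369 + 2586 = 3055 bp
Sorted largest to smallest: 4758, 3055, 2033, 992 bp.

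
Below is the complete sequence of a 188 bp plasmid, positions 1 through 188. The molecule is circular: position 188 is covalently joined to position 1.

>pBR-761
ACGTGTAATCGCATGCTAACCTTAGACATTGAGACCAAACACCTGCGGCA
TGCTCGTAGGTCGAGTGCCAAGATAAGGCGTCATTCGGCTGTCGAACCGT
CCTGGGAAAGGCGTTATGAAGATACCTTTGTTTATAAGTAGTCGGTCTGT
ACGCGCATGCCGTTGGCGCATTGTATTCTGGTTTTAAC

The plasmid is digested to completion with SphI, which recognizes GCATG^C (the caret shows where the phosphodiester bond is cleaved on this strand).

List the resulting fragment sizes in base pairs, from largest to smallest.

107, 44, 37 bp

SphI sites (GCATGC) start at positions 11, 48, 155.
SphI cuts after base 5 of each site (before the last base), so after positions 15, 52, 159.
Circular molecule, 3 cuts → 3 fragments:
  16–52 → 37 bp
  53–159 → 107 bp
  160–188 then 1–15 → 29 + 15 = 44 bp
Sorted largest to smallest: 107, 44, 37 bp.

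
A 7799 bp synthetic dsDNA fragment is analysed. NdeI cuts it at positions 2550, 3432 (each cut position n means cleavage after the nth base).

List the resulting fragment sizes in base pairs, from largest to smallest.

4367, 2550, 882 bp

Linear molecule, 2 cuts → 3 fragments:
  2550 − 0 = 2550 bp
  3432 − 2550 = 882 bp
  7799 − 3432 = 4367 bp
Sorted largest to smallest: 4367, 2550, 882 bp.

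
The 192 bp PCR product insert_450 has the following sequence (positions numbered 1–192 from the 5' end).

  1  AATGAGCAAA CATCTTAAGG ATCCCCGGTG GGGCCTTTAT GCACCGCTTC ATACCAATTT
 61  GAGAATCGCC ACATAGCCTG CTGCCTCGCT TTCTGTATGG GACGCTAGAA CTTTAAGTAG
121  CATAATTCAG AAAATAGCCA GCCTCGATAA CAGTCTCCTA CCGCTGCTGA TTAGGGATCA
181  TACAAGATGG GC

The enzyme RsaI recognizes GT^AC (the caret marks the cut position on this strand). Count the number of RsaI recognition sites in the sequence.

0

No occurrence of GTAC is present in the sequence.
RsaI does not cut: 0 sites.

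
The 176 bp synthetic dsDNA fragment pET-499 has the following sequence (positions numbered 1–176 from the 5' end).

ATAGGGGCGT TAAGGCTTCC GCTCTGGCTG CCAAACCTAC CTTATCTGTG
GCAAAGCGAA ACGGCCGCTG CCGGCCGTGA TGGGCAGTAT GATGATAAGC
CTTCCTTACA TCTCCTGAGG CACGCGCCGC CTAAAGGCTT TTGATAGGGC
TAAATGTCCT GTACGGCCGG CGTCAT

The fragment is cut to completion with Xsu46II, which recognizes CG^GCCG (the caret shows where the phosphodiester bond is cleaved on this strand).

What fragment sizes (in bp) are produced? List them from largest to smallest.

92, 63, 11, 10 bp

Xsu46II sites (CGGCCG) start at positions 62, 72, 164.
Xsu46II cuts after base 2 of each site, so after positions 63, 73, 165.
Linear molecule, 3 cuts → 4 fragments:
  1–63 → 63 bp
  64–73 → 10 bp
  74–165 → 92 bp
  166–176 → 11 bp
Sorted largest to smallest: 92, 63, 11, 10 bp.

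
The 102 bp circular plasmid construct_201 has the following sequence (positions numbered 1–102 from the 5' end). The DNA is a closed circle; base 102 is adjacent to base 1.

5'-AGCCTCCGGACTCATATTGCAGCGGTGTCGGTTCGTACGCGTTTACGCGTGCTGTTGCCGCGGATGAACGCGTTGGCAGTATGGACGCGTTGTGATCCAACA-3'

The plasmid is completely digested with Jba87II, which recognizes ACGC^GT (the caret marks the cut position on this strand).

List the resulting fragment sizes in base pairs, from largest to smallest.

Jba87II sites (ACGCGT) start at positions 37, 45, 68, 85.
Jba87II cuts after base 4 of each site, so after positions 40, 48, 71, 88.
Circular molecule, 4 cuts → 4 fragments:
  41–48 → 8 bp
  49–71 → 23 bp
  72–88 → 17 bp
  89–102 then 1–40 → 14 + 40 = 54 bp
Sorted largest to smallest: 54, 23, 17, 8 bp.

54, 23, 17, 8 bp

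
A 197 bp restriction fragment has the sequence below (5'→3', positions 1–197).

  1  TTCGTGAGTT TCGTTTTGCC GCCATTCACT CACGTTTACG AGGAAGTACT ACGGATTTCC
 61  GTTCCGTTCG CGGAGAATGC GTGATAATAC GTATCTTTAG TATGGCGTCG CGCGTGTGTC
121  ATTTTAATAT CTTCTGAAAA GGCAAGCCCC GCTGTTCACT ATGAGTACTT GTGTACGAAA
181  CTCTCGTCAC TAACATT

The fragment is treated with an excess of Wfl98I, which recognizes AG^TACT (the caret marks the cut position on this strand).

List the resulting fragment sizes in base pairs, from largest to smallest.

Wfl98I sites (AGTACT) start at positions 45, 164.
Wfl98I cuts after base 2 of each site, so after positions 46, 165.
Linear molecule, 2 cuts → 3 fragments:
  1–46 → 46 bp
  47–165 → 119 bp
  166–197 → 32 bp
Sorted largest to smallest: 119, 46, 32 bp.

119, 46, 32 bp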